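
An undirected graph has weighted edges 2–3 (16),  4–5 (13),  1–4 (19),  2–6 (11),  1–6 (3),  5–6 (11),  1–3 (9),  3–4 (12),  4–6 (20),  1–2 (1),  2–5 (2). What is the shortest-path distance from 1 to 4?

16

Checking several routes:
1 -> 2 -> 5 -> 4: 1 + 2 + 13 = 16
1 -> 3 -> 4: 9 + 12 = 21
1 -> 4: 19
Best route has total 16.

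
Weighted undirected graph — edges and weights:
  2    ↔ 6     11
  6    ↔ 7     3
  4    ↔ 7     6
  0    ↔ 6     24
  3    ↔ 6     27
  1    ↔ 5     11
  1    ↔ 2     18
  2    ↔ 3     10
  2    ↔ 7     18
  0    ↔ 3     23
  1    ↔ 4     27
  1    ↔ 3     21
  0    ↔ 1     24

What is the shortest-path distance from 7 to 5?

Checking several routes:
7→4→1→5: 6 + 27 + 11 = 44
7→2→1→5: 18 + 18 + 11 = 47
7→6→2→1→5: 3 + 11 + 18 + 11 = 43
The minimum is 43.

43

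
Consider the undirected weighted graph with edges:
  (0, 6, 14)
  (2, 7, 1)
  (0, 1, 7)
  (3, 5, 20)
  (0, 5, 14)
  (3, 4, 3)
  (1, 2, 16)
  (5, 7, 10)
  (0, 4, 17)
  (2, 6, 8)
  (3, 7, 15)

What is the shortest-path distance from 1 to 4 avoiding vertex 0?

Routes from 1 to 4 avoiding 0:
1→2→7→5→3→4: 16 + 1 + 10 + 20 + 3 = 50
1→2→7→3→4: 16 + 1 + 15 + 3 = 35
Best route has total 35.

35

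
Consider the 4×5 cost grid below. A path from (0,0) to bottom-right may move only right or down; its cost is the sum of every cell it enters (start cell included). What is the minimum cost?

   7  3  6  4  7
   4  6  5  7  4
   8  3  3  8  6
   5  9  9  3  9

42

Path r0c0 -> r0c1 -> r1c1 -> r2c1 -> r2c2 -> r2c3 -> r3c3 -> r3c4: 7 + 3 + 6 + 3 + 3 + 8 + 3 + 9 = 42.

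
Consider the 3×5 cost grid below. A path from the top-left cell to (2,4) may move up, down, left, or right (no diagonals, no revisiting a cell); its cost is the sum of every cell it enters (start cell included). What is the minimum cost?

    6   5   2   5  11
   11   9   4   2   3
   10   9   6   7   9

Best path: (0,0) → (0,1) → (0,2) → (1,2) → (1,3) → (1,4) → (2,4)
Cost: 6 + 5 + 2 + 4 + 2 + 3 + 9 = 31

31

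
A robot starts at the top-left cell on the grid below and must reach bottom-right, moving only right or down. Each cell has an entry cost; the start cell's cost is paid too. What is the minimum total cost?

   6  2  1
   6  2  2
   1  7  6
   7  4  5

One optimal route is r0c0→r0c1→r0c2→r1c2→r2c2→r3c2.
Its cost is 6 + 2 + 1 + 2 + 6 + 5 = 22.

22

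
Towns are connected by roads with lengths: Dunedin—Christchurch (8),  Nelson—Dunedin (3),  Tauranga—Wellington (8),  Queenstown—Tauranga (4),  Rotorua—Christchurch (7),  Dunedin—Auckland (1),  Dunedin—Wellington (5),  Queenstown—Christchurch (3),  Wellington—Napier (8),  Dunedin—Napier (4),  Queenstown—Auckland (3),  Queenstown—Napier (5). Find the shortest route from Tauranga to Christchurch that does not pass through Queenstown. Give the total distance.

Candidate routes:
Tauranga→Wellington→Napier→Dunedin→Christchurch: 8 + 8 + 4 + 8 = 28
Tauranga→Wellington→Dunedin→Christchurch: 8 + 5 + 8 = 21
The minimum is 21.

21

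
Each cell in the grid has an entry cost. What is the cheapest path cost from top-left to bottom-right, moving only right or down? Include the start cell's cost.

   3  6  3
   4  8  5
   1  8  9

Cheapest: [0,0]→[1,0]→[2,0]→[2,1]→[2,2]
  3 + 4 + 1 + 8 + 9 = 25

25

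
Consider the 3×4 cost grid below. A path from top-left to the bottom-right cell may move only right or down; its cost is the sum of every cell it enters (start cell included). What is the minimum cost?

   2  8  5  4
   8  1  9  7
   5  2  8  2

23

Best path: r0c0 r0c1 r1c1 r2c1 r2c2 r2c3
Cost: 2 + 8 + 1 + 2 + 8 + 2 = 23
(Top row then right column would cost 28.)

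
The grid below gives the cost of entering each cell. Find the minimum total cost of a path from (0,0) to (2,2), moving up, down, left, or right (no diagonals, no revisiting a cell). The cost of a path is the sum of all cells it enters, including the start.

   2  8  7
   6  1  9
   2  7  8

Take [0,0]→[1,0]→[1,1]→[2,1]→[2,2] for a total of 2 + 6 + 1 + 7 + 8 = 24.

24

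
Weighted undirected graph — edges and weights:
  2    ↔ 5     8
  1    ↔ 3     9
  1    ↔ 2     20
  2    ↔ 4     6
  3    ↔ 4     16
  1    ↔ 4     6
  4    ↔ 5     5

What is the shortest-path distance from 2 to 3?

21

Candidate routes:
2 → 1 → 3: 20 + 9 = 29
2 → 1 → 4 → 3: 20 + 6 + 16 = 42
2 → 4 → 1 → 3: 6 + 6 + 9 = 21
2 → 5 → 4 → 3: 8 + 5 + 16 = 29
2 → 5 → 4 → 1 → 3: 8 + 5 + 6 + 9 = 28
2 → 4 → 3: 6 + 16 = 22
Best route has total 21.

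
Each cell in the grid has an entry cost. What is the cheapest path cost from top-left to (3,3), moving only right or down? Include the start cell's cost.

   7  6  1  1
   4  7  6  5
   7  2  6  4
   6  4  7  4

28

One optimal route is (0,0) → (0,1) → (0,2) → (0,3) → (1,3) → (2,3) → (3,3).
Its cost is 7 + 6 + 1 + 1 + 5 + 4 + 4 = 28.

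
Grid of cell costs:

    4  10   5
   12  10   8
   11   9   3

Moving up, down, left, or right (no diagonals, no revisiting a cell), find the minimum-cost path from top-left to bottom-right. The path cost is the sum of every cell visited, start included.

Take r0c0 -> r0c1 -> r0c2 -> r1c2 -> r2c2 for a total of 4 + 10 + 5 + 8 + 3 = 30.

30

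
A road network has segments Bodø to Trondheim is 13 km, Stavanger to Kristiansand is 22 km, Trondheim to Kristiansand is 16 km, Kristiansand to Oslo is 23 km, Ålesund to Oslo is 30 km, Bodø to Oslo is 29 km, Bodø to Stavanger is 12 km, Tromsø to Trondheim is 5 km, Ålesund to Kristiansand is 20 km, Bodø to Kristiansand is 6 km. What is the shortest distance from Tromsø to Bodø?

18

Paths from Tromsø to Bodø:
Tromsø→Trondheim→Bodø: 5 + 13 = 18
Tromsø→Trondheim→Kristiansand→Stavanger→Bodø: 5 + 16 + 22 + 12 = 55
Tromsø→Trondheim→Kristiansand→Ålesund→Oslo→Bodø: 5 + 16 + 20 + 30 + 29 = 100
Tromsø→Trondheim→Kristiansand→Bodø: 5 + 16 + 6 = 27
Tromsø→Trondheim→Kristiansand→Oslo→Bodø: 5 + 16 + 23 + 29 = 73
The minimum is 18 km.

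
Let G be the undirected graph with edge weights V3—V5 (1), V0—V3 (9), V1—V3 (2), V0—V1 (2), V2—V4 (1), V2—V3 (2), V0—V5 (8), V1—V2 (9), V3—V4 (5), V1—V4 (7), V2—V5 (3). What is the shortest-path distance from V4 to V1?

Checking several routes:
V4 - V2 - V3 - V1: 1 + 2 + 2 = 5
V4 - V1: 7
V4 - V2 - V5 - V3 - V1: 1 + 3 + 1 + 2 = 7
V4 - V3 - V1: 5 + 2 = 7
Best route has total 5.

5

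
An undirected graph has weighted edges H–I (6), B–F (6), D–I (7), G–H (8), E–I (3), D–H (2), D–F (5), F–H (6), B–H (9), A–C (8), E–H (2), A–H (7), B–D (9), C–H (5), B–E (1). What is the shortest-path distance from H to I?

5

A few of the H→I routes:
H - I: 6
H - E - I: 2 + 3 = 5
H - D - I: 2 + 7 = 9
Best route has total 5.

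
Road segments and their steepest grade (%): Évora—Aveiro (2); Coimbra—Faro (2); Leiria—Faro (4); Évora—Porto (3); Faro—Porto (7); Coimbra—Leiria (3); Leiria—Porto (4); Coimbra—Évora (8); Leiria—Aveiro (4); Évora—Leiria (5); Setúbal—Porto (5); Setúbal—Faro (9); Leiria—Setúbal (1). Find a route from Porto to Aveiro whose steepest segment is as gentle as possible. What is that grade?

A few of the Porto→Aveiro routes:
Porto→Évora→Aveiro: max(3, 2) = 3
Porto→Setúbal→Leiria→Évora→Aveiro: max(5, 1, 5, 2) = 5
Porto→Évora→Leiria→Aveiro: max(3, 5, 4) = 5
Porto→Setúbal→Leiria→Aveiro: max(5, 1, 4) = 5
Porto→Leiria→Aveiro: max(4, 4) = 4
Smallest bottleneck: 3%.

3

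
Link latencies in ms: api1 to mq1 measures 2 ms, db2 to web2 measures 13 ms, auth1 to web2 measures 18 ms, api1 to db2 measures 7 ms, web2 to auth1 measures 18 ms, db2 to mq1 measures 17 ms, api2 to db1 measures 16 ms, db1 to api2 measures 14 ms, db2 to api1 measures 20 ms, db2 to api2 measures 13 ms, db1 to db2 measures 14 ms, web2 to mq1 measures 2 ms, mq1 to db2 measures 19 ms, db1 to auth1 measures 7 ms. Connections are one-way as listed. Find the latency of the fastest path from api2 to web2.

41

Paths from api2 to web2:
api2 → db1 → db2 → web2: 16 + 14 + 13 = 43
api2 → db1 → auth1 → web2: 16 + 7 + 18 = 41
The minimum is 41 ms.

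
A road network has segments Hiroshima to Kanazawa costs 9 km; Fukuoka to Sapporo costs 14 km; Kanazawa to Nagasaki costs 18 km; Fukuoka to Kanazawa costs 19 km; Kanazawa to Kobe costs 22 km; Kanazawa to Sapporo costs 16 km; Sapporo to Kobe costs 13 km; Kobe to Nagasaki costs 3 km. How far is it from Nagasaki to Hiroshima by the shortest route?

Candidate routes:
Nagasaki -> Kanazawa -> Hiroshima: 18 + 9 = 27
Nagasaki -> Kobe -> Kanazawa -> Hiroshima: 3 + 22 + 9 = 34
Nagasaki -> Kobe -> Sapporo -> Kanazawa -> Hiroshima: 3 + 13 + 16 + 9 = 41
Nagasaki -> Kobe -> Sapporo -> Fukuoka -> Kanazawa -> Hiroshima: 3 + 13 + 14 + 19 + 9 = 58
Best route has total 27 km.

27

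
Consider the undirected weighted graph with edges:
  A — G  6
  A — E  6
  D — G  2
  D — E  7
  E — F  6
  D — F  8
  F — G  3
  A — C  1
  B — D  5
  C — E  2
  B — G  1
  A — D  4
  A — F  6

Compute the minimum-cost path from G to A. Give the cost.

6

Comparing a few candidate routes:
G-F-A: 3 + 6 = 9
G-D-A: 2 + 4 = 6
G-F-E-C-A: 3 + 6 + 2 + 1 = 12
G-A: 6
G-B-D-A: 1 + 5 + 4 = 10
G-D-E-C-A: 2 + 7 + 2 + 1 = 12
Best route has total 6.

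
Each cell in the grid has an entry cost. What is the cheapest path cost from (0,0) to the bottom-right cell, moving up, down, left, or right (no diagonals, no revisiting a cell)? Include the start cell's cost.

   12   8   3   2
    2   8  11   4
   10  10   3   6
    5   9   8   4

Best path: [0,0]→[0,1]→[0,2]→[0,3]→[1,3]→[2,3]→[3,3]
Cost: 12 + 8 + 3 + 2 + 4 + 6 + 4 = 39

39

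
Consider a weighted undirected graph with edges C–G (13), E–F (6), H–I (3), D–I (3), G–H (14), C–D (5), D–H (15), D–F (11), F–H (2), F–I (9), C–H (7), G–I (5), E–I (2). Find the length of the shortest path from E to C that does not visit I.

15

Comparing a few candidate routes:
E-F-H-C: 6 + 2 + 7 = 15
E-F-H-D-C: 6 + 2 + 15 + 5 = 28
E-F-D-C: 6 + 11 + 5 = 22
E-F-H-G-C: 6 + 2 + 14 + 13 = 35
E-F-D-H-C: 6 + 11 + 15 + 7 = 39
Shortest: 15.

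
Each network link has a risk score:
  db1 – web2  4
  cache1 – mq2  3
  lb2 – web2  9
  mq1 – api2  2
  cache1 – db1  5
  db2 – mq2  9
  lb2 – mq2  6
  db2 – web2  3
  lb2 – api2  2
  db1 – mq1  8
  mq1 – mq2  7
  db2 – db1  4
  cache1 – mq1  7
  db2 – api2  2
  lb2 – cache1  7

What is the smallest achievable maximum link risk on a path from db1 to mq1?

Checking several routes:
db1 -> db2 -> api2 -> mq1: max(4, 2, 2) = 4
db1 -> web2 -> db2 -> api2 -> lb2 -> cache1 -> mq2 -> mq1: max(4, 3, 2, 2, 7, 3, 7) = 7
db1 -> cache1 -> mq2 -> lb2 -> api2 -> mq1: max(5, 3, 6, 2, 2) = 6
db1 -> web2 -> db2 -> api2 -> mq1: max(4, 3, 2, 2) = 4
db1 -> web2 -> db2 -> api2 -> lb2 -> cache1 -> mq1: max(4, 3, 2, 2, 7, 7) = 7
The minimum achievable maximum is 4.

4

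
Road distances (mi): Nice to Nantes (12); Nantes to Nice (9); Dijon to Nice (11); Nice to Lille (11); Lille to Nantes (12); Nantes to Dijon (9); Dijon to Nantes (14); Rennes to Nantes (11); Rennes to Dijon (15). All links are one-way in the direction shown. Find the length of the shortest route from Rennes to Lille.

31

Paths from Rennes to Lille:
Rennes-Dijon-Nice-Lille: 15 + 11 + 11 = 37
Rennes-Dijon-Nantes-Nice-Lille: 15 + 14 + 9 + 11 = 49
Rennes-Nantes-Nice-Lille: 11 + 9 + 11 = 31
Rennes-Nantes-Dijon-Nice-Lille: 11 + 9 + 11 + 11 = 42
The minimum is 31 mi.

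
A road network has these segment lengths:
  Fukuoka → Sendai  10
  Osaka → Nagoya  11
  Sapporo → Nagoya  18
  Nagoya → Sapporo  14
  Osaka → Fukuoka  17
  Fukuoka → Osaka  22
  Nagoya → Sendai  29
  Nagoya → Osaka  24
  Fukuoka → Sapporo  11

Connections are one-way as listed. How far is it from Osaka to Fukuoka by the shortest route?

Routes from Osaka to Fukuoka:
Osaka - Fukuoka: 17
The minimum is 17.

17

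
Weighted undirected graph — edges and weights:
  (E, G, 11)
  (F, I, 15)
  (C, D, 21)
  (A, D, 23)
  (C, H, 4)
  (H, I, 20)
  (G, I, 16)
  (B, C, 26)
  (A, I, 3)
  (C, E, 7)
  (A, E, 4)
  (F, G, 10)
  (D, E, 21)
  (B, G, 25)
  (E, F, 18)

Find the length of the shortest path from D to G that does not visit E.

42

Comparing a few candidate routes:
D → C → H → I → G: 21 + 4 + 20 + 16 = 61
D → A → I → G: 23 + 3 + 16 = 42
D → A → I → F → G: 23 + 3 + 15 + 10 = 51
D → C → H → I → F → G: 21 + 4 + 20 + 15 + 10 = 70
Best route has total 42.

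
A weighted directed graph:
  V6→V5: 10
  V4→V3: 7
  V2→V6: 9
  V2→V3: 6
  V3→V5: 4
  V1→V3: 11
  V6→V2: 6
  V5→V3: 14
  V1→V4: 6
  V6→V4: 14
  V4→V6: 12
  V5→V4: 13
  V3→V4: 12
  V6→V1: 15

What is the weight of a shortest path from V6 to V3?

A few of the V6→V3 routes:
V6 -> V2 -> V3: 6 + 6 = 12
V6 -> V1 -> V4 -> V3: 15 + 6 + 7 = 28
V6 -> V5 -> V3: 10 + 14 = 24
V6 -> V1 -> V3: 15 + 11 = 26
V6 -> V4 -> V3: 14 + 7 = 21
The minimum is 12.

12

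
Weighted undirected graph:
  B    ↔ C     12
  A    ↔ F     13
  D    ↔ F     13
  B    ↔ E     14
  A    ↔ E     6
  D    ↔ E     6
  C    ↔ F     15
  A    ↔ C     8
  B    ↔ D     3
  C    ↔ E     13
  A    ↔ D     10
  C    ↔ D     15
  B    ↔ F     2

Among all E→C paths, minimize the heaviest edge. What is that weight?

8

Checking several routes:
E -> D -> A -> C: max(6, 10, 8) = 10
E -> A -> C: max(6, 8) = 8
E -> A -> D -> B -> C: max(6, 10, 3, 12) = 12
E -> D -> B -> C: max(6, 3, 12) = 12
The minimum achievable maximum is 8.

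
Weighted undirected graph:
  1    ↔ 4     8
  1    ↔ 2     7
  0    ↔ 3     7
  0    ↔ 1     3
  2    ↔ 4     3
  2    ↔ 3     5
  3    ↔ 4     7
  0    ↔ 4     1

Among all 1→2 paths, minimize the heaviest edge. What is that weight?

Comparing a few candidate routes:
1-0-4-2: max(3, 1, 3) = 3
1-0-4-3-2: max(3, 1, 7, 5) = 7
1-0-3-2: max(3, 7, 5) = 7
1-0-3-4-2: max(3, 7, 7, 3) = 7
Best route has worst link 3.

3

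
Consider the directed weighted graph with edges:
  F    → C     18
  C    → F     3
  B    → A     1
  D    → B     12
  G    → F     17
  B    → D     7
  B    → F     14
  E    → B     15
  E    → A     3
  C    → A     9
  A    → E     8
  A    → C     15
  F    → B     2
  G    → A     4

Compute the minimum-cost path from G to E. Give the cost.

Paths from G to E:
G → A → E: 4 + 8 = 12
G → F → C → A → E: 17 + 18 + 9 + 8 = 52
G → F → B → A → E: 17 + 2 + 1 + 8 = 28
The minimum is 12.

12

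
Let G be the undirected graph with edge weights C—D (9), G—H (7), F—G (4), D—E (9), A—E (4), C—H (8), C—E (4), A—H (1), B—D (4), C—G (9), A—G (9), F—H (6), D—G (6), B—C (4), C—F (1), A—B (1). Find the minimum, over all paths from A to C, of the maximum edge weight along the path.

Some routes from A to C:
A-B-D-G-H-F-C: max(1, 4, 6, 7, 6, 1) = 7
A-B-D-G-F-C: max(1, 4, 6, 4, 1) = 6
A-B-C: max(1, 4) = 4
A-H-F-C: max(1, 6, 1) = 6
A-E-C: max(4, 4) = 4
A-H-F-G-D-B-C: max(1, 6, 4, 6, 4, 4) = 6
The minimum achievable maximum is 4.

4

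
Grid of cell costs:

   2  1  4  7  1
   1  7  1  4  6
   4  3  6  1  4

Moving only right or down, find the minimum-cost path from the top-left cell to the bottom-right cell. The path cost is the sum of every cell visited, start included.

17

Cheapest: (0,0)→(0,1)→(0,2)→(1,2)→(1,3)→(2,3)→(2,4)
  2 + 1 + 4 + 1 + 4 + 1 + 4 = 17
(Top row then right column would cost 25.)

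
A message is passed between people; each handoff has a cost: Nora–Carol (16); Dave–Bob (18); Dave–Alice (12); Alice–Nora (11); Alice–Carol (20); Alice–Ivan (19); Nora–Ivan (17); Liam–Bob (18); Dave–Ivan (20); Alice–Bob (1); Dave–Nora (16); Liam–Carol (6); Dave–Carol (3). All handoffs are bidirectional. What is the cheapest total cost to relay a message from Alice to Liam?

19

Some routes from Alice to Liam:
Alice - Bob - Liam: 1 + 18 = 19
Alice - Nora - Carol - Liam: 11 + 16 + 6 = 33
Alice - Bob - Dave - Carol - Liam: 1 + 18 + 3 + 6 = 28
Alice - Carol - Liam: 20 + 6 = 26
Alice - Dave - Carol - Liam: 12 + 3 + 6 = 21
Best route has total 19.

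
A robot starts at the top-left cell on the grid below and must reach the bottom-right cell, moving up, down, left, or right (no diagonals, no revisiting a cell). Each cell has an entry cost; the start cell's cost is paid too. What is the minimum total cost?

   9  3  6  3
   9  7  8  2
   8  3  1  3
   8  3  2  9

34

Cheapest: r0c0 -> r0c1 -> r1c1 -> r2c1 -> r2c2 -> r3c2 -> r3c3
  9 + 3 + 7 + 3 + 1 + 2 + 9 = 34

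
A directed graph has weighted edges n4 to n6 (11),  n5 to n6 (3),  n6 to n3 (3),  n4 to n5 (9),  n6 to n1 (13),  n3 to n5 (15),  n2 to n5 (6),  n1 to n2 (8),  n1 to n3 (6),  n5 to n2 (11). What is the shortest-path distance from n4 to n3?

Paths from n4 to n3:
n4 - n6 - n1 - n3: 11 + 13 + 6 = 30
n4 - n5 - n6 - n1 - n3: 9 + 3 + 13 + 6 = 31
n4 - n6 - n3: 11 + 3 = 14
n4 - n5 - n6 - n3: 9 + 3 + 3 = 15
Shortest: 14.

14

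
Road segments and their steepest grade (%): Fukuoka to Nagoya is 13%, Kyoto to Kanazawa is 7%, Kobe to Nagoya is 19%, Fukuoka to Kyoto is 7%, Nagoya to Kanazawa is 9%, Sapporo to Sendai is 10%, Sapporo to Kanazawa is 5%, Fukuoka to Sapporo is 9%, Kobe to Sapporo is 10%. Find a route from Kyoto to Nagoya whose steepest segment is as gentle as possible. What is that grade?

9

Routes from Kyoto to Nagoya:
Kyoto→Kanazawa→Sapporo→Kobe→Nagoya: max(7, 5, 10, 19) = 19
Kyoto→Kanazawa→Nagoya: max(7, 9) = 9
Kyoto→Fukuoka→Nagoya: max(7, 13) = 13
Kyoto→Kanazawa→Sapporo→Fukuoka→Nagoya: max(7, 5, 9, 13) = 13
Kyoto→Fukuoka→Sapporo→Kanazawa→Nagoya: max(7, 9, 5, 9) = 9
Kyoto→Fukuoka→Sapporo→Kobe→Nagoya: max(7, 9, 10, 19) = 19
Smallest bottleneck: 9%.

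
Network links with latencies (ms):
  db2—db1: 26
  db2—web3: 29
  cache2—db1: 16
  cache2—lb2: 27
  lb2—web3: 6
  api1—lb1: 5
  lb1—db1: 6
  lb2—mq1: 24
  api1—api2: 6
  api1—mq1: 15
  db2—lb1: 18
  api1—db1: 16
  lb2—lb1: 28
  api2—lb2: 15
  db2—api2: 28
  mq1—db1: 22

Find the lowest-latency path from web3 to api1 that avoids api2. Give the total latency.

Checking several routes:
web3 -> lb2 -> cache2 -> db1 -> lb1 -> api1: 6 + 27 + 16 + 6 + 5 = 60
web3 -> lb2 -> lb1 -> db1 -> api1: 6 + 28 + 6 + 16 = 56
web3 -> db2 -> lb1 -> api1: 29 + 18 + 5 = 52
web3 -> lb2 -> mq1 -> api1: 6 + 24 + 15 = 45
web3 -> lb2 -> lb1 -> api1: 6 + 28 + 5 = 39
web3 -> lb2 -> mq1 -> db1 -> lb1 -> api1: 6 + 24 + 22 + 6 + 5 = 63
Shortest: 39 ms.

39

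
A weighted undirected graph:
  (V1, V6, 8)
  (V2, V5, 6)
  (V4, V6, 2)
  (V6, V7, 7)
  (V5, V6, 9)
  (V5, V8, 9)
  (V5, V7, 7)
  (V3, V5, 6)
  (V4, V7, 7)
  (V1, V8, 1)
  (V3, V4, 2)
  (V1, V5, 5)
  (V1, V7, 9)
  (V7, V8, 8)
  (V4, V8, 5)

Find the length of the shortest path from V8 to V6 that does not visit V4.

Some routes from V8 to V6 avoiding V4:
V8→V1→V6: 1 + 8 = 9
V8→V1→V7→V6: 1 + 9 + 7 = 17
V8→V7→V6: 8 + 7 = 15
V8→V1→V5→V6: 1 + 5 + 9 = 15
Best route has total 9.

9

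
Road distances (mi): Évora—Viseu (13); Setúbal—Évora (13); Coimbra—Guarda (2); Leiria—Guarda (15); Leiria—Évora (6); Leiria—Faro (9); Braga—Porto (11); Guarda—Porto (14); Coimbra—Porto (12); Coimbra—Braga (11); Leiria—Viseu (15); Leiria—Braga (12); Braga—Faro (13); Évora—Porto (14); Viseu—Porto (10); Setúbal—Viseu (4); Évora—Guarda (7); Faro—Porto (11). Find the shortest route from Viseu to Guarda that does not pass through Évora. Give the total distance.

24

Checking several routes:
Viseu - Porto - Guarda: 10 + 14 = 24
Viseu - Leiria - Guarda: 15 + 15 = 30
Viseu - Porto - Faro - Leiria - Guarda: 10 + 11 + 9 + 15 = 45
Viseu - Porto - Coimbra - Guarda: 10 + 12 + 2 = 24
Viseu - Leiria - Braga - Coimbra - Guarda: 15 + 12 + 11 + 2 = 40
Viseu - Porto - Braga - Coimbra - Guarda: 10 + 11 + 11 + 2 = 34
Shortest: 24 mi.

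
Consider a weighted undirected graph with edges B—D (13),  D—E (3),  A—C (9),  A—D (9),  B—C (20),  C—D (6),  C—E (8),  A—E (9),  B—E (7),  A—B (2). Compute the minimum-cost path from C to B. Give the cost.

11

Checking several routes:
C-E-A-B: 8 + 9 + 2 = 19
C-D-A-B: 6 + 9 + 2 = 17
C-E-B: 8 + 7 = 15
C-A-B: 9 + 2 = 11
C-D-B: 6 + 13 = 19
C-D-E-B: 6 + 3 + 7 = 16
Shortest: 11.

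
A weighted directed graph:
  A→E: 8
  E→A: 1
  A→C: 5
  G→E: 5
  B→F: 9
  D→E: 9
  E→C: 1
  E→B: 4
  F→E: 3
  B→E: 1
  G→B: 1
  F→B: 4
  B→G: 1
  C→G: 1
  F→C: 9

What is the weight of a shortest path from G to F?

Candidate routes:
G -> B -> F: 1 + 9 = 10
G -> E -> B -> F: 5 + 4 + 9 = 18
Best route has total 10.

10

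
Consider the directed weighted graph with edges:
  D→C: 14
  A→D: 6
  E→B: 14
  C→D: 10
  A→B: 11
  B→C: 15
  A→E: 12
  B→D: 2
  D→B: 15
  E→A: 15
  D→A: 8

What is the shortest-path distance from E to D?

16

Checking several routes:
E→A→D: 15 + 6 = 21
E→A→B→D: 15 + 11 + 2 = 28
E→B→D: 14 + 2 = 16
Shortest: 16.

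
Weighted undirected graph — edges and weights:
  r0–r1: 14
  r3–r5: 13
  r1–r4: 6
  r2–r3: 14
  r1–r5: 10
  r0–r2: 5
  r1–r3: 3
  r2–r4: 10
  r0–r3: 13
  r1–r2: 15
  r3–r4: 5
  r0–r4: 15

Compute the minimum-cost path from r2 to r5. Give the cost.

Some routes from r2 to r5:
r2 - r3 - r5: 14 + 13 = 27
r2 - r4 - r3 - r1 - r5: 10 + 5 + 3 + 10 = 28
r2 - r1 - r5: 15 + 10 = 25
r2 - r4 - r1 - r5: 10 + 6 + 10 = 26
r2 - r3 - r1 - r5: 14 + 3 + 10 = 27
The minimum is 25.

25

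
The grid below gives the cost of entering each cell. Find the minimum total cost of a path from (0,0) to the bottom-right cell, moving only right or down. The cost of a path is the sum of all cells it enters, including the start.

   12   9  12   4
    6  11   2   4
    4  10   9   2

Path r0c0 r1c0 r1c1 r1c2 r1c3 r2c3: 12 + 6 + 11 + 2 + 4 + 2 = 37.
(Top row then right column would cost 43.)

37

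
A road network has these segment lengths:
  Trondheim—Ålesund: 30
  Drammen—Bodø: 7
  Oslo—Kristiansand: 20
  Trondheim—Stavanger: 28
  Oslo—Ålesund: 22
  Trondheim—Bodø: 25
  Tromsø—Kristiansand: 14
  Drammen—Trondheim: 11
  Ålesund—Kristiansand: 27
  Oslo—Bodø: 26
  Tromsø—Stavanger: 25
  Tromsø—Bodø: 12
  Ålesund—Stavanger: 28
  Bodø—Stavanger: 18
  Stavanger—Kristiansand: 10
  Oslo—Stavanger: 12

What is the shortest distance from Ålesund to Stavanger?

A few of the Ålesund→Stavanger routes:
Ålesund → Trondheim → Stavanger: 30 + 28 = 58
Ålesund → Kristiansand → Stavanger: 27 + 10 = 37
Ålesund → Oslo → Stavanger: 22 + 12 = 34
Ålesund → Oslo → Kristiansand → Stavanger: 22 + 20 + 10 = 52
Ålesund → Stavanger: 28
The minimum is 28.

28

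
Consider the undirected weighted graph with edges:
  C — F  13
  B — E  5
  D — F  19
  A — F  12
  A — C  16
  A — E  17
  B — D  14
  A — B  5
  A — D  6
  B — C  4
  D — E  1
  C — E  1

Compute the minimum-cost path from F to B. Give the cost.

17

A few of the F→B routes:
F-C-B: 13 + 4 = 17
F-A-D-E-B: 12 + 6 + 1 + 5 = 24
F-A-D-E-C-B: 12 + 6 + 1 + 1 + 4 = 24
F-A-B: 12 + 5 = 17
F-D-E-C-B: 19 + 1 + 1 + 4 = 25
F-C-E-B: 13 + 1 + 5 = 19
Best route has total 17.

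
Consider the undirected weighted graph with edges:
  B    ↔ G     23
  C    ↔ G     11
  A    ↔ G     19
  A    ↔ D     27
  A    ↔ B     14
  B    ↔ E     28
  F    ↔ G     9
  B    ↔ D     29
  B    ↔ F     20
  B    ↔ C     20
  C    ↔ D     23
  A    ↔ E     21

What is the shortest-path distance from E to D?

Some routes from E to D:
E→B→C→D: 28 + 20 + 23 = 71
E→B→A→D: 28 + 14 + 27 = 69
E→B→D: 28 + 29 = 57
E→A→B→D: 21 + 14 + 29 = 64
E→A→D: 21 + 27 = 48
Best route has total 48.

48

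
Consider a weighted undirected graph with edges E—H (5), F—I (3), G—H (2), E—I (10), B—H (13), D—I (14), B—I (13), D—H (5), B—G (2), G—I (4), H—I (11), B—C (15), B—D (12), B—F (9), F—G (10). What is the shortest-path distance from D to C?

Some routes from D to C:
D → I → G → B → C: 14 + 4 + 2 + 15 = 35
D → B → C: 12 + 15 = 27
D → H → I → G → B → C: 5 + 11 + 4 + 2 + 15 = 37
D → H → G → I → F → B → C: 5 + 2 + 4 + 3 + 9 + 15 = 38
D → H → B → C: 5 + 13 + 15 = 33
D → H → G → B → C: 5 + 2 + 2 + 15 = 24
The minimum is 24.

24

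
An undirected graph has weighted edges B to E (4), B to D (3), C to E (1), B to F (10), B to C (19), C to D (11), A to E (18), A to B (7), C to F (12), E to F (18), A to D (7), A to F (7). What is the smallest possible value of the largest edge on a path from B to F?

7

Comparing a few candidate routes:
B-A-F: max(7, 7) = 7
B-D-A-F: max(3, 7, 7) = 7
B-F: max(10) = 10
Best route has worst link 7.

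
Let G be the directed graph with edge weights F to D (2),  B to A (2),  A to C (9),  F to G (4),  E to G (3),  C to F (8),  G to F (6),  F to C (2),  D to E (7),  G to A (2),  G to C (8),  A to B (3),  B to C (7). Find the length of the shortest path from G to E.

15

Comparing a few candidate routes:
G → F → D → E: 6 + 2 + 7 = 15
G → A → C → F → D → E: 2 + 9 + 8 + 2 + 7 = 28
G → C → F → D → E: 8 + 8 + 2 + 7 = 25
Best route has total 15.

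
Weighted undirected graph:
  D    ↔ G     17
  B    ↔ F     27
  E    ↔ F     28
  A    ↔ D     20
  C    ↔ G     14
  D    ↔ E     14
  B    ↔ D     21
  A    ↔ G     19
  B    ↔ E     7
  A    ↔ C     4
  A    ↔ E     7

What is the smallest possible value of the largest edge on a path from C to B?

7

A few of the C→B routes:
C - G - A - E - B: max(14, 19, 7, 7) = 19
C - A - D - E - B: max(4, 20, 14, 7) = 20
C - A - E - B: max(4, 7, 7) = 7
C - A - G - D - E - B: max(4, 19, 17, 14, 7) = 19
C - G - D - E - B: max(14, 17, 14, 7) = 17
C - G - D - A - E - B: max(14, 17, 20, 7, 7) = 20
The minimum achievable maximum is 7.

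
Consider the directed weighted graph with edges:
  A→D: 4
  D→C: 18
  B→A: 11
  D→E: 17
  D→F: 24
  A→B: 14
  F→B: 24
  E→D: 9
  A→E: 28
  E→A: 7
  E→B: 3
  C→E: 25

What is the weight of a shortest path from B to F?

39

Candidate routes:
B -> A -> E -> D -> F: 11 + 28 + 9 + 24 = 72
B -> A -> D -> F: 11 + 4 + 24 = 39
Shortest: 39.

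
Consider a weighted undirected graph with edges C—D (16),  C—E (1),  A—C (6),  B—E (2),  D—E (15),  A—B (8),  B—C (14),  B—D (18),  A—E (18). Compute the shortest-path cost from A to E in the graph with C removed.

10

Candidate routes:
A - B - D - E: 8 + 18 + 15 = 41
A - E: 18
A - B - E: 8 + 2 = 10
Shortest: 10.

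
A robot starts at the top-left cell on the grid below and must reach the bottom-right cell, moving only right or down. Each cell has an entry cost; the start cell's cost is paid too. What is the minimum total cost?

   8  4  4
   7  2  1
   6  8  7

Best path: [0,0] → [0,1] → [1,1] → [1,2] → [2,2]
Cost: 8 + 4 + 2 + 1 + 7 = 22
(Top row then right column would cost 24.)

22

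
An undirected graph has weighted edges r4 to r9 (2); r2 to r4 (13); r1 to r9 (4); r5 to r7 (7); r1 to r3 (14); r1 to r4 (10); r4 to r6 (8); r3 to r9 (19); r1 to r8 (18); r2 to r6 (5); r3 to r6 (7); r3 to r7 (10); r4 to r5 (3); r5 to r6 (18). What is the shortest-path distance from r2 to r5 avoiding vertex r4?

Paths from r2 to r5 avoiding r4:
r2 -> r6 -> r5: 5 + 18 = 23
r2 -> r6 -> r3 -> r7 -> r5: 5 + 7 + 10 + 7 = 29
Shortest: 23.

23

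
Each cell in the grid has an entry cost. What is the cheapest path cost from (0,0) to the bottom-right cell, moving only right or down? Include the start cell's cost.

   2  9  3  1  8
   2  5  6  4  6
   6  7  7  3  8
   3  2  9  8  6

36

Take (0,0) → (0,1) → (0,2) → (0,3) → (1,3) → (2,3) → (2,4) → (3,4) for a total of 2 + 9 + 3 + 1 + 4 + 3 + 8 + 6 = 36.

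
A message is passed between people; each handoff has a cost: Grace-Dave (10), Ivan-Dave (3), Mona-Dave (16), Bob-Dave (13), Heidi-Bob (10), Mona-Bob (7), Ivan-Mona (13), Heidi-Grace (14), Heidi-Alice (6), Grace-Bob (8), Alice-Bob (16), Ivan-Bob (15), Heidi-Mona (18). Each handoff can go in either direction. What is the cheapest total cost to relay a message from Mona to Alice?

23

Some routes from Mona to Alice:
Mona→Heidi→Alice: 18 + 6 = 24
Mona→Bob→Heidi→Alice: 7 + 10 + 6 = 23
Mona→Bob→Alice: 7 + 16 = 23
The minimum is 23.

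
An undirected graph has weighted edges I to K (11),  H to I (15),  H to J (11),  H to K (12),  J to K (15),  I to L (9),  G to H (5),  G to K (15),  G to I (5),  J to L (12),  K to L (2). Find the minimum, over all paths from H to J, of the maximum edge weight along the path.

Comparing a few candidate routes:
H -> G -> I -> L -> J: max(5, 5, 9, 12) = 12
H -> G -> I -> K -> L -> J: max(5, 5, 11, 2, 12) = 12
H -> J: max(11) = 11
Smallest bottleneck: 11.

11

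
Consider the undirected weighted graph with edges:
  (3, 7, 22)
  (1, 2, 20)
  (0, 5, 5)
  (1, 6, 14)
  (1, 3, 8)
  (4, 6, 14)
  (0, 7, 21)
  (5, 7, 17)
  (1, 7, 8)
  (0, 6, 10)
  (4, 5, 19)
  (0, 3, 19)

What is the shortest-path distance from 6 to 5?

Some routes from 6 to 5:
6→1→3→0→5: 14 + 8 + 19 + 5 = 46
6→1→7→0→5: 14 + 8 + 21 + 5 = 48
6→0→5: 10 + 5 = 15
6→4→5: 14 + 19 = 33
6→1→7→5: 14 + 8 + 17 = 39
6→0→7→5: 10 + 21 + 17 = 48
Shortest: 15.

15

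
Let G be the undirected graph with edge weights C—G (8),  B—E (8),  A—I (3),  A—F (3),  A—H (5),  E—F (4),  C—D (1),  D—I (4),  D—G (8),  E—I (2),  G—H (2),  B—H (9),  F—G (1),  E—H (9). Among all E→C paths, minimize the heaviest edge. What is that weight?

A few of the E→C routes:
E - F - A - I - D - C: max(4, 3, 3, 4, 1) = 4
E - I - D - C: max(2, 4, 1) = 4
E - F - G - H - A - I - D - C: max(4, 1, 2, 5, 3, 4, 1) = 5
Best route has worst link 4.

4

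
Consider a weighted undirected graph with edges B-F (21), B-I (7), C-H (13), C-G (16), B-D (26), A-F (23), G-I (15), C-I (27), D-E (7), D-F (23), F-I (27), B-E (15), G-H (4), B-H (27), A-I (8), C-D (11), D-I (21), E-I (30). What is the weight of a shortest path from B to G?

Some routes from B to G:
B→I→G: 7 + 15 = 22
B→E→D→C→G: 15 + 7 + 11 + 16 = 49
B→I→C→G: 7 + 27 + 16 = 50
B→H→G: 27 + 4 = 31
Best route has total 22.

22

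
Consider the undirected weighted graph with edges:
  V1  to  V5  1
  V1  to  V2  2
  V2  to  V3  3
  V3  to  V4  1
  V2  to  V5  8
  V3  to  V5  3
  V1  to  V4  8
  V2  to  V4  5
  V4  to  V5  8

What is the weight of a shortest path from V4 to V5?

4

A few of the V4→V5 routes:
V4 -> V5: 8
V4 -> V3 -> V5: 1 + 3 = 4
V4 -> V3 -> V2 -> V1 -> V5: 1 + 3 + 2 + 1 = 7
Best route has total 4.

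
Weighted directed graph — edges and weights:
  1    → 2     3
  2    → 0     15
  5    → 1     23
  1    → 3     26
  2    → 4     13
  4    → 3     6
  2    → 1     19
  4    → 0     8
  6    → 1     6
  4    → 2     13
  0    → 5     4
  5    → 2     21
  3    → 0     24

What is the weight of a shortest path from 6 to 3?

Candidate routes:
6 -> 1 -> 2 -> 4 -> 3: 6 + 3 + 13 + 6 = 28
6 -> 1 -> 3: 6 + 26 = 32
Shortest: 28.

28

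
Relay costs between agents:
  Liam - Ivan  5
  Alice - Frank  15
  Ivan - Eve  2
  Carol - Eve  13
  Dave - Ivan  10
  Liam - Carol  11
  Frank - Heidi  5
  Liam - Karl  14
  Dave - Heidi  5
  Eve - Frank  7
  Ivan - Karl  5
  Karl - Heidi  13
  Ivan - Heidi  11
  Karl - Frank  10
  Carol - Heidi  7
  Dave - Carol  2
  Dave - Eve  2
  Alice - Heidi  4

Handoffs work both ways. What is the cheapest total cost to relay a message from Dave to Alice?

Checking several routes:
Dave - Eve - Ivan - Heidi - Alice: 2 + 2 + 11 + 4 = 19
Dave - Carol - Heidi - Alice: 2 + 7 + 4 = 13
Dave - Eve - Frank - Alice: 2 + 7 + 15 = 24
Dave - Heidi - Alice: 5 + 4 = 9
Dave - Eve - Frank - Heidi - Alice: 2 + 7 + 5 + 4 = 18
Dave - Ivan - Heidi - Alice: 10 + 11 + 4 = 25
The minimum is 9.

9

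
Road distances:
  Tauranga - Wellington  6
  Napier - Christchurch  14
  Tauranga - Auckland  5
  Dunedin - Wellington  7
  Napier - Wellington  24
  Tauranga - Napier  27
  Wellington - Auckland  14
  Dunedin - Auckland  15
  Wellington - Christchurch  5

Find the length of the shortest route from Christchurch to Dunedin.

Comparing a few candidate routes:
Christchurch -> Wellington -> Tauranga -> Auckland -> Dunedin: 5 + 6 + 5 + 15 = 31
Christchurch -> Napier -> Tauranga -> Wellington -> Dunedin: 14 + 27 + 6 + 7 = 54
Christchurch -> Napier -> Tauranga -> Auckland -> Dunedin: 14 + 27 + 5 + 15 = 61
Christchurch -> Wellington -> Dunedin: 5 + 7 = 12
Christchurch -> Napier -> Wellington -> Dunedin: 14 + 24 + 7 = 45
Christchurch -> Wellington -> Auckland -> Dunedin: 5 + 14 + 15 = 34
The minimum is 12.

12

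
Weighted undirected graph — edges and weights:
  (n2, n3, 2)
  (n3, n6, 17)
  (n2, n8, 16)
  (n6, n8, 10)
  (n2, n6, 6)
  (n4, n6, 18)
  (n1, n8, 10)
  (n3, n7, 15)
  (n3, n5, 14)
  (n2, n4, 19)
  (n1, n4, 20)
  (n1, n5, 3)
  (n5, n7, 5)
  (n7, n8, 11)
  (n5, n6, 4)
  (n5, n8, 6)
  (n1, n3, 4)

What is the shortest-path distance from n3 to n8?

Checking several routes:
n3→n2→n8: 2 + 16 = 18
n3→n1→n8: 4 + 10 = 14
n3→n2→n6→n8: 2 + 6 + 10 = 18
n3→n1→n5→n8: 4 + 3 + 6 = 13
n3→n2→n6→n5→n8: 2 + 6 + 4 + 6 = 18
Shortest: 13.

13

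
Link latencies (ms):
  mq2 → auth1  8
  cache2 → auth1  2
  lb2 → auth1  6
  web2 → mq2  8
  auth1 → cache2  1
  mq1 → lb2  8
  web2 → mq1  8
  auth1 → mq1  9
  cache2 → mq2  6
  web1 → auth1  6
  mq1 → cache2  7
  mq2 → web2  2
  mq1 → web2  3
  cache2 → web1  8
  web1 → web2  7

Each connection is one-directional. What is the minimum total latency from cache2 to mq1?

11

Comparing a few candidate routes:
cache2→mq2→web2→mq1: 6 + 2 + 8 = 16
cache2→mq2→auth1→mq1: 6 + 8 + 9 = 23
cache2→auth1→mq1: 2 + 9 = 11
cache2→web1→auth1→mq1: 8 + 6 + 9 = 23
cache2→web1→web2→mq1: 8 + 7 + 8 = 23
Shortest: 11 ms.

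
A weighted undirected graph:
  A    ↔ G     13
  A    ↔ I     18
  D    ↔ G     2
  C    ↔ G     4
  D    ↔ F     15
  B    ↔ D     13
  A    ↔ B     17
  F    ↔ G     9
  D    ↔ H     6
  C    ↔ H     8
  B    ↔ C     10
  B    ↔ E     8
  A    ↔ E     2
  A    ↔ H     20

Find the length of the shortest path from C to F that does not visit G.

A few of the C→F routes:
C - B - E - A - H - D - F: 10 + 8 + 2 + 20 + 6 + 15 = 61
C - B - D - F: 10 + 13 + 15 = 38
C - H - D - F: 8 + 6 + 15 = 29
The minimum is 29.

29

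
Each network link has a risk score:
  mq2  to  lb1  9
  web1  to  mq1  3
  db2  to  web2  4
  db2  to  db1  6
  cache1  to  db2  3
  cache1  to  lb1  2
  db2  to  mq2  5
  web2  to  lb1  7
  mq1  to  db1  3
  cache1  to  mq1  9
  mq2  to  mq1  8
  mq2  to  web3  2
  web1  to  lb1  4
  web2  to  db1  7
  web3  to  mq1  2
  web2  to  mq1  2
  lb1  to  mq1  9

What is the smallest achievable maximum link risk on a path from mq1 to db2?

Checking several routes:
mq1 → web2 → db2: max(2, 4) = 4
mq1 → web1 → lb1 → cache1 → db2: max(3, 4, 2, 3) = 4
mq1 → web3 → mq2 → db2: max(2, 2, 5) = 5
Best route has worst link 4.

4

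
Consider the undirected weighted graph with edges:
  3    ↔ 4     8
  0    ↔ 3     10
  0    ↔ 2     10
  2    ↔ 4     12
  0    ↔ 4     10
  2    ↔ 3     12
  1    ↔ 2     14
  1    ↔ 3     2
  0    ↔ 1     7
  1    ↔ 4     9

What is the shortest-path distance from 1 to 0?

7

Checking several routes:
1 - 3 - 2 - 0: 2 + 12 + 10 = 24
1 - 0: 7
1 - 3 - 4 - 0: 2 + 8 + 10 = 20
1 - 4 - 0: 9 + 10 = 19
1 - 3 - 0: 2 + 10 = 12
Shortest: 7.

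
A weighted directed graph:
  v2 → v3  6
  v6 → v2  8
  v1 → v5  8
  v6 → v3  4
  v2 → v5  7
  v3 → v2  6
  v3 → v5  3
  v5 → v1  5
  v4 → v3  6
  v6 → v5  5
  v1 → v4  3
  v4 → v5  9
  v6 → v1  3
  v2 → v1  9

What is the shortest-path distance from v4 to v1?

Routes from v4 to v1:
v4 -> v3 -> v2 -> v1: 6 + 6 + 9 = 21
v4 -> v5 -> v1: 9 + 5 = 14
v4 -> v3 -> v2 -> v5 -> v1: 6 + 6 + 7 + 5 = 24
v4 -> v3 -> v5 -> v1: 6 + 3 + 5 = 14
The minimum is 14.

14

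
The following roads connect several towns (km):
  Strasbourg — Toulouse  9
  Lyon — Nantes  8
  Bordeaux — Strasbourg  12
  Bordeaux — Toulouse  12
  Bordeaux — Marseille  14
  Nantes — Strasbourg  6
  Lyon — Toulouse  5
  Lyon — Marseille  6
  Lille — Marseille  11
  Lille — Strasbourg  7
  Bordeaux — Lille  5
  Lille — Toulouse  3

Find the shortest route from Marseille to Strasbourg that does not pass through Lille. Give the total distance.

20

Comparing a few candidate routes:
Marseille-Lyon-Toulouse-Strasbourg: 6 + 5 + 9 = 20
Marseille-Lyon-Nantes-Strasbourg: 6 + 8 + 6 = 20
Marseille-Bordeaux-Strasbourg: 14 + 12 = 26
Shortest: 20 km.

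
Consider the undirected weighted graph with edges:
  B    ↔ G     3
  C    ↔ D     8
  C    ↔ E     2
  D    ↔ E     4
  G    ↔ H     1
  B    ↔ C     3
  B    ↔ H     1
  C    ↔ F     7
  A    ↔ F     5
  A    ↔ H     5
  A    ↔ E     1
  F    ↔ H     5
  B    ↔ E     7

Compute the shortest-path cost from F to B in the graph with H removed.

10

Paths from F to B avoiding H:
F - A - E - C - B: 5 + 1 + 2 + 3 = 11
F - A - E - D - C - B: 5 + 1 + 4 + 8 + 3 = 21
F - C - E - B: 7 + 2 + 7 = 16
F - C - D - E - B: 7 + 8 + 4 + 7 = 26
F - C - B: 7 + 3 = 10
F - A - E - B: 5 + 1 + 7 = 13
Shortest: 10.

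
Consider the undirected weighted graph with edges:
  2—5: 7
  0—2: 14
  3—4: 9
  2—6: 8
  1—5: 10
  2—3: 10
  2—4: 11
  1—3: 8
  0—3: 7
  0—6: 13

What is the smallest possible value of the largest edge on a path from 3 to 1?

8

Comparing a few candidate routes:
3 - 1: max(8) = 8
3 - 2 - 5 - 1: max(10, 7, 10) = 10
3 - 4 - 2 - 5 - 1: max(9, 11, 7, 10) = 11
Best route has worst link 8.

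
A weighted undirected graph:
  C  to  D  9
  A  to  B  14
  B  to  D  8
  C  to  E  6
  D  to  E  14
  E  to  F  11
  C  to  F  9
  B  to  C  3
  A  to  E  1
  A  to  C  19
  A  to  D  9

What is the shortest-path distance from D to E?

10

Comparing a few candidate routes:
D - C - E: 9 + 6 = 15
D - E: 14
D - C - B - A - E: 9 + 3 + 14 + 1 = 27
D - A - E: 9 + 1 = 10
D - B - C - E: 8 + 3 + 6 = 17
D - B - A - E: 8 + 14 + 1 = 23
Shortest: 10.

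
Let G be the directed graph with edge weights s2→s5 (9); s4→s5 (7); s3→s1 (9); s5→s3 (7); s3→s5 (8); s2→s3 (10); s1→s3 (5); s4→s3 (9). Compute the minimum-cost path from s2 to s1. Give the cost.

Paths from s2 to s1:
s2 → s3 → s1: 10 + 9 = 19
s2 → s5 → s3 → s1: 9 + 7 + 9 = 25
Best route has total 19.

19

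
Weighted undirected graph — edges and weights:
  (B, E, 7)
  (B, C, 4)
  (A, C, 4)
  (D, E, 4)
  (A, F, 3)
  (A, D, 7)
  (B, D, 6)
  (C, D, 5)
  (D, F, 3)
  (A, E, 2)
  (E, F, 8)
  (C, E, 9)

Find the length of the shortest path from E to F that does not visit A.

7

Comparing a few candidate routes:
E → F: 8
E → B → D → F: 7 + 6 + 3 = 16
E → D → F: 4 + 3 = 7
The minimum is 7.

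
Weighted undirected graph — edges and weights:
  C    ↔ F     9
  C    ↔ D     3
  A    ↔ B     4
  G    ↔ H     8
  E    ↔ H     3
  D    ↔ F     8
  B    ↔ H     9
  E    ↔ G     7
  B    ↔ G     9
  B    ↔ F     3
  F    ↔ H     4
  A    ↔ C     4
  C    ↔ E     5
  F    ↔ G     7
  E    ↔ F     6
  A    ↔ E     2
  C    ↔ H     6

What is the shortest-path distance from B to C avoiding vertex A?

12

Comparing a few candidate routes:
B→F→E→C: 3 + 6 + 5 = 14
B→F→H→C: 3 + 4 + 6 = 13
B→F→H→E→C: 3 + 4 + 3 + 5 = 15
B→F→C: 3 + 9 = 12
B→F→D→C: 3 + 8 + 3 = 14
Shortest: 12.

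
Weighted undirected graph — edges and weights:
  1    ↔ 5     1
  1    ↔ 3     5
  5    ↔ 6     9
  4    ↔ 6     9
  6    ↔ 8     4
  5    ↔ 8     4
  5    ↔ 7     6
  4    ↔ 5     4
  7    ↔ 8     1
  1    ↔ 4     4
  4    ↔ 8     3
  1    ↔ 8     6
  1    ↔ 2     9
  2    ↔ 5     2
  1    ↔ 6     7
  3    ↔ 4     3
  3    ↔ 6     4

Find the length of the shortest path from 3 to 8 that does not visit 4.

Some routes from 3 to 8 avoiding 4:
3-1-5-7-8: 5 + 1 + 6 + 1 = 13
3-6-8: 4 + 4 = 8
3-1-5-8: 5 + 1 + 4 = 10
3-1-8: 5 + 6 = 11
The minimum is 8.

8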